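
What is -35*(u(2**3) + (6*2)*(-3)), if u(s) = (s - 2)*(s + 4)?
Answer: -1260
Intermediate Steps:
u(s) = (-2 + s)*(4 + s)
-35*(u(2**3) + (6*2)*(-3)) = -35*((-8 + (2**3)**2 + 2*2**3) + (6*2)*(-3)) = -35*((-8 + 8**2 + 2*8) + 12*(-3)) = -35*((-8 + 64 + 16) - 36) = -35*(72 - 36) = -35*36 = -1260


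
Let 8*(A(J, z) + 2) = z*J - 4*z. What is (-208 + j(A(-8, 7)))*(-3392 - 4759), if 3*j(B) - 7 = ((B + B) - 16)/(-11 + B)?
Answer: 78567489/47 ≈ 1.6716e+6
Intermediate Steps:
A(J, z) = -2 - z/2 + J*z/8 (A(J, z) = -2 + (z*J - 4*z)/8 = -2 + (J*z - 4*z)/8 = -2 + (-4*z + J*z)/8 = -2 + (-z/2 + J*z/8) = -2 - z/2 + J*z/8)
j(B) = 7/3 + (-16 + 2*B)/(3*(-11 + B)) (j(B) = 7/3 + (((B + B) - 16)/(-11 + B))/3 = 7/3 + ((2*B - 16)/(-11 + B))/3 = 7/3 + ((-16 + 2*B)/(-11 + B))/3 = 7/3 + (-16 + 2*B)/(3*(-11 + B)))
(-208 + j(A(-8, 7)))*(-3392 - 4759) = (-208 + (-31 + 3*(-2 - ½*7 + (⅛)*(-8)*7))/(-11 + (-2 - ½*7 + (⅛)*(-8)*7)))*(-3392 - 4759) = (-208 + (-31 + 3*(-2 - 7/2 - 7))/(-11 + (-2 - 7/2 - 7)))*(-8151) = (-208 + (-31 + 3*(-25/2))/(-11 - 25/2))*(-8151) = (-208 + (-31 - 75/2)/(-47/2))*(-8151) = (-208 - 2/47*(-137/2))*(-8151) = (-208 + 137/47)*(-8151) = -9639/47*(-8151) = 78567489/47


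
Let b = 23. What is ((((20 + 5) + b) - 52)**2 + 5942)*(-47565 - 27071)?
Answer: -444681288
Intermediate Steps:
((((20 + 5) + b) - 52)**2 + 5942)*(-47565 - 27071) = ((((20 + 5) + 23) - 52)**2 + 5942)*(-47565 - 27071) = (((25 + 23) - 52)**2 + 5942)*(-74636) = ((48 - 52)**2 + 5942)*(-74636) = ((-4)**2 + 5942)*(-74636) = (16 + 5942)*(-74636) = 5958*(-74636) = -444681288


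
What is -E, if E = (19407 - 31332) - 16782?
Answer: 28707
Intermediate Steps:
E = -28707 (E = -11925 - 16782 = -28707)
-E = -1*(-28707) = 28707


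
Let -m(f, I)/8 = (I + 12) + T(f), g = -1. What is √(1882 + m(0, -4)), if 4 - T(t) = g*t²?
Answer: √1786 ≈ 42.261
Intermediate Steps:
T(t) = 4 + t² (T(t) = 4 - (-1)*t² = 4 + t²)
m(f, I) = -128 - 8*I - 8*f² (m(f, I) = -8*((I + 12) + (4 + f²)) = -8*((12 + I) + (4 + f²)) = -8*(16 + I + f²) = -128 - 8*I - 8*f²)
√(1882 + m(0, -4)) = √(1882 + (-128 - 8*(-4) - 8*0²)) = √(1882 + (-128 + 32 - 8*0)) = √(1882 + (-128 + 32 + 0)) = √(1882 - 96) = √1786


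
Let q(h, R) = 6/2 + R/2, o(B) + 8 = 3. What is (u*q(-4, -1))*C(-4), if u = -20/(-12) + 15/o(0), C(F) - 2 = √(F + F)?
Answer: -20/3 - 20*I*√2/3 ≈ -6.6667 - 9.4281*I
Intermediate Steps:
o(B) = -5 (o(B) = -8 + 3 = -5)
q(h, R) = 3 + R/2 (q(h, R) = 6*(½) + R*(½) = 3 + R/2)
C(F) = 2 + √2*√F (C(F) = 2 + √(F + F) = 2 + √(2*F) = 2 + √2*√F)
u = -4/3 (u = -20/(-12) + 15/(-5) = -20*(-1/12) + 15*(-⅕) = 5/3 - 3 = -4/3 ≈ -1.3333)
(u*q(-4, -1))*C(-4) = (-4*(3 + (½)*(-1))/3)*(2 + √2*√(-4)) = (-4*(3 - ½)/3)*(2 + √2*(2*I)) = (-4/3*5/2)*(2 + 2*I*√2) = -10*(2 + 2*I*√2)/3 = -20/3 - 20*I*√2/3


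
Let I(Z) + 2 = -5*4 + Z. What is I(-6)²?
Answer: 784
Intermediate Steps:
I(Z) = -22 + Z (I(Z) = -2 + (-5*4 + Z) = -2 + (-20 + Z) = -22 + Z)
I(-6)² = (-22 - 6)² = (-28)² = 784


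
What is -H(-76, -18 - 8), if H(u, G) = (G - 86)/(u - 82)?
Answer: -56/79 ≈ -0.70886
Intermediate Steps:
H(u, G) = (-86 + G)/(-82 + u)
-H(-76, -18 - 8) = -(-86 + (-18 - 8))/(-82 - 76) = -(-86 - 26)/(-158) = -(-1)*(-112)/158 = -1*56/79 = -56/79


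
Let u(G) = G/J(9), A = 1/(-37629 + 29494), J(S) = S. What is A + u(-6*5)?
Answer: -81353/24405 ≈ -3.3335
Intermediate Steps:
A = -1/8135 (A = 1/(-8135) = -1/8135 ≈ -0.00012293)
u(G) = G/9
A + u(-6*5) = -1/8135 + (-6*5)/9 = -1/8135 + (⅑)*(-30) = -1/8135 - 10/3 = -81353/24405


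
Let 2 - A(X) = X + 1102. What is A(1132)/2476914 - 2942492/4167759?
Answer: -1216267011296/1720530102621 ≈ -0.70691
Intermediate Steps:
A(X) = -1100 - X (A(X) = 2 - (X + 1102) = 2 - (1102 + X) = 2 + (-1102 - X) = -1100 - X)
A(1132)/2476914 - 2942492/4167759 = (-1100 - 1*1132)/2476914 - 2942492/4167759 = (-1100 - 1132)*(1/2476914) - 2942492*1/4167759 = -2232*1/2476914 - 2942492/4167759 = -372/412819 - 2942492/4167759 = -1216267011296/1720530102621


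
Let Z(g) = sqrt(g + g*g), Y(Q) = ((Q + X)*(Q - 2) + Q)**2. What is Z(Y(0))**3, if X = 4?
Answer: 33280*sqrt(65) ≈ 2.6831e+5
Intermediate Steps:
Y(Q) = (Q + (-2 + Q)*(4 + Q))**2 (Y(Q) = ((Q + 4)*(Q - 2) + Q)**2 = ((4 + Q)*(-2 + Q) + Q)**2 = ((-2 + Q)*(4 + Q) + Q)**2 = (Q + (-2 + Q)*(4 + Q))**2)
Z(g) = sqrt(g + g**2)
Z(Y(0))**3 = (sqrt((-8 + 0**2 + 3*0)**2*(1 + (-8 + 0**2 + 3*0)**2)))**3 = (sqrt((-8 + 0 + 0)**2*(1 + (-8 + 0 + 0)**2)))**3 = (sqrt((-8)**2*(1 + (-8)**2)))**3 = (sqrt(64*(1 + 64)))**3 = (sqrt(64*65))**3 = (sqrt(4160))**3 = (8*sqrt(65))**3 = 33280*sqrt(65)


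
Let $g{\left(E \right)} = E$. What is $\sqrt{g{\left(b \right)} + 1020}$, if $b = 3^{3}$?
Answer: $\sqrt{1047} \approx 32.357$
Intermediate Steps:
$b = 27$
$\sqrt{g{\left(b \right)} + 1020} = \sqrt{27 + 1020} = \sqrt{1047}$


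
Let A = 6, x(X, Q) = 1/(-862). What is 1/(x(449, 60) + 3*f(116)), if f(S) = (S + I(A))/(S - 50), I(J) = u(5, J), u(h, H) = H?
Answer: 9482/52571 ≈ 0.18037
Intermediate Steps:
x(X, Q) = -1/862
I(J) = J
f(S) = (6 + S)/(-50 + S) (f(S) = (S + 6)/(S - 50) = (6 + S)/(-50 + S))
1/(x(449, 60) + 3*f(116)) = 1/(-1/862 + 3*((6 + 116)/(-50 + 116))) = 1/(-1/862 + 3*(122/66)) = 1/(-1/862 + 3*((1/66)*122)) = 1/(-1/862 + 3*(61/33)) = 1/(-1/862 + 61/11) = 1/(52571/9482) = 9482/52571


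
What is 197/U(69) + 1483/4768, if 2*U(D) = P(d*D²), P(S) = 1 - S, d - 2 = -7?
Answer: 18591445/56753504 ≈ 0.32758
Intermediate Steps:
d = -5 (d = 2 - 7 = -5)
U(D) = ½ + 5*D²/2 (U(D) = (1 - (-5)*D²)/2 = (1 + 5*D²)/2 = ½ + 5*D²/2)
197/U(69) + 1483/4768 = 197/(½ + (5/2)*69²) + 1483/4768 = 197/(½ + (5/2)*4761) + 1483*(1/4768) = 197/(½ + 23805/2) + 1483/4768 = 197/11903 + 1483/4768 = 18591445/56753504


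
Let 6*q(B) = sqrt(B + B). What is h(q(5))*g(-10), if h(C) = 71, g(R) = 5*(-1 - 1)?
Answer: -710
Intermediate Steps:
q(B) = sqrt(2)*sqrt(B)/6 (q(B) = sqrt(B + B)/6 = sqrt(2*B)/6 = (sqrt(2)*sqrt(B))/6 = sqrt(2)*sqrt(B)/6)
g(R) = -10 (g(R) = 5*(-2) = -10)
h(q(5))*g(-10) = 71*(-10) = -710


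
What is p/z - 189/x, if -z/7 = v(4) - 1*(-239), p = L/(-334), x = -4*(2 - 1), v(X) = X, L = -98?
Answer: 7669781/162324 ≈ 47.250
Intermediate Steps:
x = -4 (x = -4*1 = -4)
p = 49/167 (p = -98/(-334) = -98*(-1/334) = 49/167 ≈ 0.29341)
z = -1701 (z = -7*(4 - 1*(-239)) = -7*(4 + 239) = -7*243 = -1701)
p/z - 189/x = (49/167)/(-1701) - 189/(-4) = (49/167)*(-1/1701) - 189*(-¼) = -7/40581 + 189/4 = 7669781/162324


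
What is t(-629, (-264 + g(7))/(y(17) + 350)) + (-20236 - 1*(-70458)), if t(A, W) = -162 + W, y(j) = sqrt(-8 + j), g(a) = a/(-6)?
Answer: 106025489/2118 ≈ 50059.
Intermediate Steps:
g(a) = -a/6 (g(a) = a*(-1/6) = -a/6)
t(-629, (-264 + g(7))/(y(17) + 350)) + (-20236 - 1*(-70458)) = (-162 + (-264 - 1/6*7)/(sqrt(-8 + 17) + 350)) + (-20236 - 1*(-70458)) = (-162 + (-264 - 7/6)/(sqrt(9) + 350)) + (-20236 + 70458) = (-162 - 1591/(6*(3 + 350))) + 50222 = (-162 - 1591/6/353) + 50222 = (-162 - 1591/6*1/353) + 50222 = (-162 - 1591/2118) + 50222 = -344707/2118 + 50222 = 106025489/2118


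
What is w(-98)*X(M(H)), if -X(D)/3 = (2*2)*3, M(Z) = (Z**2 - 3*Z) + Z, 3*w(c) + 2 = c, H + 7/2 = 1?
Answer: 1200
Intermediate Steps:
H = -5/2 (H = -7/2 + 1 = -5/2 ≈ -2.5000)
w(c) = -2/3 + c/3
M(Z) = Z**2 - 2*Z
X(D) = -36 (X(D) = -3*2*2*3 = -12*3 = -3*12 = -36)
w(-98)*X(M(H)) = (-2/3 + (1/3)*(-98))*(-36) = (-2/3 - 98/3)*(-36) = -100/3*(-36) = 1200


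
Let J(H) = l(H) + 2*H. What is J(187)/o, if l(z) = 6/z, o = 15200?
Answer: 8743/355300 ≈ 0.024607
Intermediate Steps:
J(H) = 2*H + 6/H (J(H) = 6/H + 2*H = 2*H + 6/H)
J(187)/o = (2*187 + 6/187)/15200 = (374 + 6*(1/187))*(1/15200) = (374 + 6/187)*(1/15200) = (69944/187)*(1/15200) = 8743/355300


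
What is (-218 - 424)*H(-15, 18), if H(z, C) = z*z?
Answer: -144450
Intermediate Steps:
H(z, C) = z**2
(-218 - 424)*H(-15, 18) = (-218 - 424)*(-15)**2 = -642*225 = -144450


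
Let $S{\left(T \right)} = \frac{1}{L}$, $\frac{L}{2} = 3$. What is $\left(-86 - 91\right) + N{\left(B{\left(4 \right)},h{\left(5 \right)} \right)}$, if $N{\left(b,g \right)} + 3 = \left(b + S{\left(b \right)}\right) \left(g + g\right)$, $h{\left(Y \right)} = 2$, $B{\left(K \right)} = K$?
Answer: $- \frac{490}{3} \approx -163.33$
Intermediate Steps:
$L = 6$ ($L = 2 \cdot 3 = 6$)
$S{\left(T \right)} = \frac{1}{6}$
$N{\left(b,g \right)} = -3 + 2 g \left(\frac{1}{6} + b\right)$ ($N{\left(b,g \right)} = -3 + \left(b + \frac{1}{6}\right) \left(g + g\right) = -3 + \left(\frac{1}{6} + b\right) 2 g = -3 + 2 g \left(\frac{1}{6} + b\right)$)
$\left(-86 - 91\right) + N{\left(B{\left(4 \right)},h{\left(5 \right)} \right)} = \left(-86 - 91\right) + \left(-3 + \frac{1}{3} \cdot 2 + 2 \cdot 4 \cdot 2\right) = -177 + \left(-3 + \frac{2}{3} + 16\right) = -177 + \frac{41}{3} = - \frac{490}{3}$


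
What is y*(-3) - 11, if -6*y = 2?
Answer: -10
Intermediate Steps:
y = -1/3 (y = -1/6*2 = -1/3 ≈ -0.33333)
y*(-3) - 11 = -1/3*(-3) - 11 = 1 - 11 = -10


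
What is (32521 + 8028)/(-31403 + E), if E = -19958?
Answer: -40549/51361 ≈ -0.78949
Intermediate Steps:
(32521 + 8028)/(-31403 + E) = (32521 + 8028)/(-31403 - 19958) = 40549/(-51361) = 40549*(-1/51361) = -40549/51361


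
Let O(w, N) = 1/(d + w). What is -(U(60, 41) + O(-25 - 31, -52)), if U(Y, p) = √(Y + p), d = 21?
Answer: 1/35 - √101 ≈ -10.021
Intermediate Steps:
O(w, N) = 1/(21 + w)
-(U(60, 41) + O(-25 - 31, -52)) = -(√(60 + 41) + 1/(21 + (-25 - 31))) = -(√101 + 1/(21 - 56)) = -(√101 + 1/(-35)) = -(√101 - 1/35) = -(-1/35 + √101) = 1/35 - √101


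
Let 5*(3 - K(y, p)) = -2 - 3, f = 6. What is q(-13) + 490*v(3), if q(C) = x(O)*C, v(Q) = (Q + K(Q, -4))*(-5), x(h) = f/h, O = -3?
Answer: -17124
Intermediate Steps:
x(h) = 6/h
K(y, p) = 4 (K(y, p) = 3 - (-2 - 3)/5 = 3 - ⅕*(-5) = 3 + 1 = 4)
v(Q) = -20 - 5*Q (v(Q) = (Q + 4)*(-5) = (4 + Q)*(-5) = -20 - 5*Q)
q(C) = -2*C (q(C) = (6/(-3))*C = (6*(-⅓))*C = -2*C)
q(-13) + 490*v(3) = -2*(-13) + 490*(-20 - 5*3) = 26 + 490*(-20 - 15) = 26 + 490*(-35) = 26 - 17150 = -17124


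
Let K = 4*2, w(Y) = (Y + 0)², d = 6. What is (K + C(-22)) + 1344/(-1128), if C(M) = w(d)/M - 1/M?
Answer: 5395/1034 ≈ 5.2176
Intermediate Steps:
w(Y) = Y²
K = 8
C(M) = 35/M (C(M) = 6²/M - 1/M = 36/M - 1/M = 35/M)
(K + C(-22)) + 1344/(-1128) = (8 + 35/(-22)) + 1344/(-1128) = (8 + 35*(-1/22)) + 1344*(-1/1128) = (8 - 35/22) - 56/47 = 141/22 - 56/47 = 5395/1034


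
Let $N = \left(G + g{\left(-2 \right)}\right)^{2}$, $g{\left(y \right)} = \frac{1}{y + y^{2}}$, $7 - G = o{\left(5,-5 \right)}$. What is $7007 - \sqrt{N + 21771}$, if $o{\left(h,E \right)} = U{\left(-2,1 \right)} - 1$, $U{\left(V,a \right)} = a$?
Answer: $7007 - \frac{3 \sqrt{9701}}{2} \approx 6859.3$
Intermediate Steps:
$o{\left(h,E \right)} = 0$ ($o{\left(h,E \right)} = 1 - 1 = 0$)
$G = 7$ ($G = 7 - 0 = 7 + 0 = 7$)
$N = \frac{225}{4}$ ($N = \left(7 + \frac{1}{\left(-2\right) \left(1 - 2\right)}\right)^{2} = \left(7 - \frac{1}{2 \left(-1\right)}\right)^{2} = \left(7 - - \frac{1}{2}\right)^{2} = \left(7 + \frac{1}{2}\right)^{2} = \left(\frac{15}{2}\right)^{2} = \frac{225}{4} \approx 56.25$)
$7007 - \sqrt{N + 21771} = 7007 - \sqrt{\frac{225}{4} + 21771} = 7007 - \sqrt{\frac{87309}{4}} = 7007 - \frac{3 \sqrt{9701}}{2}$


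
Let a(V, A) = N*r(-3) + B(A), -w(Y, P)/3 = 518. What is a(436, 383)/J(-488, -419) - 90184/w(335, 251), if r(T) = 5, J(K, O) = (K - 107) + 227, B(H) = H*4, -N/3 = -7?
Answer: 15321907/285936 ≈ 53.585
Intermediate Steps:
N = 21 (N = -3*(-7) = 21)
B(H) = 4*H
J(K, O) = 120 + K (J(K, O) = (-107 + K) + 227 = 120 + K)
w(Y, P) = -1554 (w(Y, P) = -3*518 = -1554)
a(V, A) = 105 + 4*A (a(V, A) = 21*5 + 4*A = 105 + 4*A)
a(436, 383)/J(-488, -419) - 90184/w(335, 251) = (105 + 4*383)/(120 - 488) - 90184/(-1554) = (105 + 1532)/(-368) - 90184*(-1/1554) = 1637*(-1/368) + 45092/777 = -1637/368 + 45092/777 = 15321907/285936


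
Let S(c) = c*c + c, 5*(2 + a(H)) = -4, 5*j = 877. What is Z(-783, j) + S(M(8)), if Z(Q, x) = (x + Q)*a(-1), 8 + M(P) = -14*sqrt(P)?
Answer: 83132/25 + 420*sqrt(2) ≈ 3919.3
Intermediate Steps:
j = 877/5 (j = (1/5)*877 = 877/5 ≈ 175.40)
a(H) = -14/5 (a(H) = -2 + (1/5)*(-4) = -2 - 4/5 = -14/5)
M(P) = -8 - 14*sqrt(P)
Z(Q, x) = -14*Q/5 - 14*x/5 (Z(Q, x) = (x + Q)*(-14/5) = (Q + x)*(-14/5) = -14*Q/5 - 14*x/5)
S(c) = c + c**2 (S(c) = c**2 + c = c + c**2)
Z(-783, j) + S(M(8)) = (-14/5*(-783) - 14/5*877/5) + (-8 - 28*sqrt(2))*(1 + (-8 - 28*sqrt(2))) = (10962/5 - 12278/25) + (-8 - 28*sqrt(2))*(1 + (-8 - 28*sqrt(2))) = 42532/25 + (-8 - 28*sqrt(2))*(1 + (-8 - 28*sqrt(2))) = 42532/25 + (-8 - 28*sqrt(2))*(-7 - 28*sqrt(2))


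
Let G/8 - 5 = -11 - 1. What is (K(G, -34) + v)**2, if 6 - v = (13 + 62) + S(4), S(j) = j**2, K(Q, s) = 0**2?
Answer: 7225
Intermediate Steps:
G = -56 (G = 40 + 8*(-11 - 1) = 40 + 8*(-12) = 40 - 96 = -56)
K(Q, s) = 0
v = -85 (v = 6 - ((13 + 62) + 4**2) = 6 - (75 + 16) = 6 - 1*91 = 6 - 91 = -85)
(K(G, -34) + v)**2 = (0 - 85)**2 = (-85)**2 = 7225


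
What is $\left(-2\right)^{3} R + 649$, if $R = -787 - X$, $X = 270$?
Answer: $9105$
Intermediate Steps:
$R = -1057$ ($R = -787 - 270 = -1057$)
$\left(-2\right)^{3} R + 649 = \left(-2\right)^{3} \left(-1057\right) + 649 = \left(-8\right) \left(-1057\right) + 649 = 8456 + 649 = 9105$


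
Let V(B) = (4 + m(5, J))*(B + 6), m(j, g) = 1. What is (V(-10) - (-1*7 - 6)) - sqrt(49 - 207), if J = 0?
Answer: -7 - I*sqrt(158) ≈ -7.0 - 12.57*I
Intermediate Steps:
V(B) = 30 + 5*B (V(B) = (4 + 1)*(B + 6) = 5*(6 + B) = 30 + 5*B)
(V(-10) - (-1*7 - 6)) - sqrt(49 - 207) = ((30 + 5*(-10)) - (-1*7 - 6)) - sqrt(49 - 207) = ((30 - 50) - (-7 - 6)) - sqrt(-158) = (-20 - 1*(-13)) - I*sqrt(158) = (-20 + 13) - I*sqrt(158) = -7 - I*sqrt(158)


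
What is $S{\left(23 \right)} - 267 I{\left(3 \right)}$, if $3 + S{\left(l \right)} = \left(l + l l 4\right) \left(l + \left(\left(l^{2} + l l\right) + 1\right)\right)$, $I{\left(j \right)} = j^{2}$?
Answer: $2311992$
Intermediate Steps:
$S{\left(l \right)} = -3 + \left(l + 4 l^{2}\right) \left(1 + l + 2 l^{2}\right)$ ($S{\left(l \right)} = -3 + \left(l + l l 4\right) \left(l + \left(\left(l^{2} + l l\right) + 1\right)\right) = -3 + \left(l + l^{2} \cdot 4\right) \left(l + \left(\left(l^{2} + l^{2}\right) + 1\right)\right) = -3 + \left(l + 4 l^{2}\right) \left(l + \left(2 l^{2} + 1\right)\right) = -3 + \left(l + 4 l^{2}\right) \left(l + \left(1 + 2 l^{2}\right)\right) = -3 + \left(l + 4 l^{2}\right) \left(1 + l + 2 l^{2}\right)$)
$S{\left(23 \right)} - 267 I{\left(3 \right)} = \left(-3 + 23 + 5 \cdot 23^{2} + 6 \cdot 23^{3} + 8 \cdot 23^{4}\right) - 267 \cdot 3^{2} = \left(-3 + 23 + 5 \cdot 529 + 6 \cdot 12167 + 8 \cdot 279841\right) - 2403 = \left(-3 + 23 + 2645 + 73002 + 2238728\right) - 2403 = 2314395 - 2403 = 2311992$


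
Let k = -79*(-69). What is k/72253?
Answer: 5451/72253 ≈ 0.075443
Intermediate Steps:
k = 5451
k/72253 = 5451/72253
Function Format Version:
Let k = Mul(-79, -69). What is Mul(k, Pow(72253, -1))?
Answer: Rational(5451, 72253) ≈ 0.075443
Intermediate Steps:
k = 5451
Mul(k, Pow(72253, -1)) = Mul(5451, Pow(72253, -1)) = Mul(5451, Rational(1, 72253)) = Rational(5451, 72253)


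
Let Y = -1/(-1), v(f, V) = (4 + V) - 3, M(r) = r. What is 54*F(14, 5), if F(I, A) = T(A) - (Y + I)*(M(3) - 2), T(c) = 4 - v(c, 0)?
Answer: -648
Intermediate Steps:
v(f, V) = 1 + V
Y = 1 (Y = -1*(-1) = 1)
T(c) = 3 (T(c) = 4 - (1 + 0) = 4 - 1*1 = 4 - 1 = 3)
F(I, A) = 2 - I (F(I, A) = 3 - (1 + I)*(3 - 2) = 3 - (1 + I) = 3 + (-1 - I) = 2 - I)
54*F(14, 5) = 54*(2 - 1*14) = 54*(2 - 14) = 54*(-12) = -648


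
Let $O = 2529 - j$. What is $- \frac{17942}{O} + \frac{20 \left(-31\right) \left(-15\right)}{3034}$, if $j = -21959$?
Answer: $\frac{43325593}{18574148} \approx 2.3326$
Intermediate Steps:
$O = 24488$ ($O = 2529 - -21959 = 2529 + 21959 = 24488$)
$- \frac{17942}{O} + \frac{20 \left(-31\right) \left(-15\right)}{3034} = - \frac{17942}{24488} + \frac{20 \left(-31\right) \left(-15\right)}{3034} = \left(-17942\right) \frac{1}{24488} + \left(-620\right) \left(-15\right) \frac{1}{3034} = - \frac{8971}{12244} + 9300 \cdot \frac{1}{3034} = - \frac{8971}{12244} + \frac{4650}{1517} = \frac{43325593}{18574148}$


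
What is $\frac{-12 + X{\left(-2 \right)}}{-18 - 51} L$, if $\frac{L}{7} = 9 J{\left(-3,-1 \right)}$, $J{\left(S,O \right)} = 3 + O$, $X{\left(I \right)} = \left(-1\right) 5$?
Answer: $\frac{714}{23} \approx 31.043$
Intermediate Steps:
$X{\left(I \right)} = -5$
$L = 126$ ($L = 7 \cdot 9 \left(3 - 1\right) = 7 \cdot 9 \cdot 2 = 7 \cdot 18 = 126$)
$\frac{-12 + X{\left(-2 \right)}}{-18 - 51} L = \frac{-12 - 5}{-18 - 51} \cdot 126 = - \frac{17}{-69} \cdot 126 = \left(-17\right) \left(- \frac{1}{69}\right) 126 = \frac{17}{69} \cdot 126 = \frac{714}{23}$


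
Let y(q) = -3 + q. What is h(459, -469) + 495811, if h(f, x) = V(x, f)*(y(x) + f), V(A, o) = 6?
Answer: 495733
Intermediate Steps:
h(f, x) = -18 + 6*f + 6*x (h(f, x) = 6*((-3 + x) + f) = 6*(-3 + f + x) = -18 + 6*f + 6*x)
h(459, -469) + 495811 = (-18 + 6*459 + 6*(-469)) + 495811 = (-18 + 2754 - 2814) + 495811 = -78 + 495811 = 495733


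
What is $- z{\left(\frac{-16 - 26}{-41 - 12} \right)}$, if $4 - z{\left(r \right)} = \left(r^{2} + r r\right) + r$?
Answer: $- \frac{5482}{2809} \approx -1.9516$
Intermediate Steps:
$z{\left(r \right)} = 4 - r - 2 r^{2}$ ($z{\left(r \right)} = 4 - \left(\left(r^{2} + r r\right) + r\right) = 4 - \left(\left(r^{2} + r^{2}\right) + r\right) = 4 - \left(2 r^{2} + r\right) = 4 - \left(r + 2 r^{2}\right) = 4 - r - 2 r^{2}$)
$- z{\left(\frac{-16 - 26}{-41 - 12} \right)} = - (4 - \frac{-16 - 26}{-41 - 12} - 2 \left(\frac{-16 - 26}{-41 - 12}\right)^{2}) = - (4 - - \frac{42}{-53} - 2 \left(- \frac{42}{-53}\right)^{2}) = - (4 - \left(-42\right) \left(- \frac{1}{53}\right) - 2 \left(\left(-42\right) \left(- \frac{1}{53}\right)\right)^{2}) = - (4 - \frac{42}{53} - 2 \left(\frac{42}{53}\right)^{2}) = - (4 - \frac{42}{53} - \frac{3528}{2809}) = \left(-1\right) \frac{5482}{2809} = - \frac{5482}{2809}$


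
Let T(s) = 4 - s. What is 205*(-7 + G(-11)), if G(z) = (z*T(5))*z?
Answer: -26240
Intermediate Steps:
G(z) = -z**2 (G(z) = (z*(4 - 1*5))*z = (z*(4 - 5))*z = (z*(-1))*z = (-z)*z = -z**2)
205*(-7 + G(-11)) = 205*(-7 - 1*(-11)**2) = 205*(-7 - 1*121) = 205*(-7 - 121) = 205*(-128) = -26240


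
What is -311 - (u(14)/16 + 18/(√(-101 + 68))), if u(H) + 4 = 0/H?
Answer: -1243/4 + 6*I*√33/11 ≈ -310.75 + 3.1334*I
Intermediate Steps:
u(H) = -4 (u(H) = -4 + 0/H = -4 + 0 = -4)
-311 - (u(14)/16 + 18/(√(-101 + 68))) = -311 - (-4/16 + 18/(√(-101 + 68))) = -311 - (-4*1/16 + 18/(√(-33))) = -311 - (-¼ + 18/((I*√33))) = -311 - (-¼ + 18*(-I*√33/33)) = -311 - (-¼ - 6*I*√33/11) = -311 + (¼ + 6*I*√33/11) = -1243/4 + 6*I*√33/11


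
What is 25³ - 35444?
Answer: -19819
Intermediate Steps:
25³ - 35444 = 15625 - 35444 = -19819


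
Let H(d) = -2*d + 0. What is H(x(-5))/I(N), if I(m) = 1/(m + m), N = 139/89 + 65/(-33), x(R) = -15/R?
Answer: 4792/979 ≈ 4.8948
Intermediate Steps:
N = -1198/2937 (N = 139*(1/89) + 65*(-1/33) = 139/89 - 65/33 = -1198/2937 ≈ -0.40790)
H(d) = -2*d
I(m) = 1/(2*m)
H(x(-5))/I(N) = (-(-30)/(-5))/((1/(2*(-1198/2937)))) = (-(-30)*(-1)/5)/(((½)*(-2937/1198))) = (-2*3)/(-2937/2396) = -6*(-2396/2937) = 4792/979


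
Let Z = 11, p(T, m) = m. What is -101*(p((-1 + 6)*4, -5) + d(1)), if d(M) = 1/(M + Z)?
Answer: 5959/12 ≈ 496.58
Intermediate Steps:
d(M) = 1/(11 + M) (d(M) = 1/(M + 11) = 1/(11 + M))
-101*(p((-1 + 6)*4, -5) + d(1)) = -101*(-5 + 1/(11 + 1)) = -101*(-5 + 1/12) = -101*(-59/12) = 5959/12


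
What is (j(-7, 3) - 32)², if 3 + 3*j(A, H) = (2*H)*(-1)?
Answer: 1225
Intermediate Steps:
j(A, H) = -1 - 2*H/3 (j(A, H) = -1 + ((2*H)*(-1))/3 = -1 + (-2*H)/3 = -1 - 2*H/3)
(j(-7, 3) - 32)² = ((-1 - ⅔*3) - 32)² = ((-1 - 2) - 32)² = (-3 - 32)² = (-35)² = 1225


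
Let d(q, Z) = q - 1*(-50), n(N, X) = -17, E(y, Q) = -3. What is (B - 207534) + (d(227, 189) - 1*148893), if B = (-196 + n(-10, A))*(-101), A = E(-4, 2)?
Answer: -334637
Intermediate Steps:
A = -3
d(q, Z) = 50 + q (d(q, Z) = q + 50 = 50 + q)
B = 21513 (B = (-196 - 17)*(-101) = -213*(-101) = 21513)
(B - 207534) + (d(227, 189) - 1*148893) = (21513 - 207534) + ((50 + 227) - 1*148893) = -186021 + (277 - 148893) = -186021 - 148616 = -334637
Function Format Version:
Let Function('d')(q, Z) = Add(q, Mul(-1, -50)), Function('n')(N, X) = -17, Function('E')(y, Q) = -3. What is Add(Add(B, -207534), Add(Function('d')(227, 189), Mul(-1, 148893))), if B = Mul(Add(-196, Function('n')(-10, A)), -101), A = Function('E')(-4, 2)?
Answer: -334637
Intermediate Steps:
A = -3
Function('d')(q, Z) = Add(50, q) (Function('d')(q, Z) = Add(q, 50) = Add(50, q))
B = 21513 (B = Mul(Add(-196, -17), -101) = Mul(-213, -101) = 21513)
Add(Add(B, -207534), Add(Function('d')(227, 189), Mul(-1, 148893))) = Add(Add(21513, -207534), Add(Add(50, 227), Mul(-1, 148893))) = Add(-186021, Add(277, -148893)) = Add(-186021, -148616) = -334637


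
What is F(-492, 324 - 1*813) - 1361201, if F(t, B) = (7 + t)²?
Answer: -1125976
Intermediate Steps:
F(-492, 324 - 1*813) - 1361201 = (7 - 492)² - 1361201 = (-485)² - 1361201 = 235225 - 1361201 = -1125976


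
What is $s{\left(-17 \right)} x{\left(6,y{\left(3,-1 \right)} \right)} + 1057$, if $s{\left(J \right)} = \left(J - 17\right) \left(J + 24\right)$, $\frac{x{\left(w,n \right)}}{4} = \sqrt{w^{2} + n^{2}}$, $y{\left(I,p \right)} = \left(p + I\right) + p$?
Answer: $1057 - 952 \sqrt{37} \approx -4733.8$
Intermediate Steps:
$y{\left(I,p \right)} = I + 2 p$ ($y{\left(I,p \right)} = \left(I + p\right) + p = I + 2 p$)
$x{\left(w,n \right)} = 4 \sqrt{n^{2} + w^{2}}$ ($x{\left(w,n \right)} = 4 \sqrt{w^{2} + n^{2}} = 4 \sqrt{n^{2} + w^{2}}$)
$s{\left(J \right)} = \left(-17 + J\right) \left(24 + J\right)$
$s{\left(-17 \right)} x{\left(6,y{\left(3,-1 \right)} \right)} + 1057 = \left(-408 + \left(-17\right)^{2} + 7 \left(-17\right)\right) 4 \sqrt{\left(3 + 2 \left(-1\right)\right)^{2} + 6^{2}} + 1057 = \left(-408 + 289 - 119\right) 4 \sqrt{\left(3 - 2\right)^{2} + 36} + 1057 = - 238 \cdot 4 \sqrt{1^{2} + 36} + 1057 = - 238 \cdot 4 \sqrt{1 + 36} + 1057 = - 238 \cdot 4 \sqrt{37} + 1057 = - 952 \sqrt{37} + 1057 = 1057 - 952 \sqrt{37}$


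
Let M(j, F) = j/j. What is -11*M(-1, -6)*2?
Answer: -22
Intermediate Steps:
M(j, F) = 1
-11*M(-1, -6)*2 = -11*1*2 = -11*2 = -22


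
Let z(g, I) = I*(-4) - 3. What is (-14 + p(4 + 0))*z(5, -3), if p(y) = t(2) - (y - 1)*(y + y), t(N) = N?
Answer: -324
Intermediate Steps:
p(y) = 2 - 2*y*(-1 + y) (p(y) = 2 - (y - 1)*(y + y) = 2 - (-1 + y)*2*y = 2 - 2*y*(-1 + y))
z(g, I) = -3 - 4*I (z(g, I) = -4*I - 3 = -3 - 4*I)
(-14 + p(4 + 0))*z(5, -3) = (-14 + (2 - 2*(4 + 0)**2 + 2*(4 + 0)))*(-3 - 4*(-3)) = (-14 + (2 - 2*4**2 + 2*4))*(-3 + 12) = (-14 + (2 - 2*16 + 8))*9 = (-14 + (2 - 32 + 8))*9 = (-14 - 22)*9 = -36*9 = -324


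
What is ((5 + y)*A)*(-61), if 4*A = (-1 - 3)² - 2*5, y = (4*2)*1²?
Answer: -2379/2 ≈ -1189.5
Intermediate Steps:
y = 8 (y = 8*1 = 8)
A = 3/2 (A = ((-1 - 3)² - 2*5)/4 = ((-4)² - 10)/4 = (16 - 10)/4 = (¼)*6 = 3/2 ≈ 1.5000)
((5 + y)*A)*(-61) = ((5 + 8)*(3/2))*(-61) = (13*(3/2))*(-61) = (39/2)*(-61) = -2379/2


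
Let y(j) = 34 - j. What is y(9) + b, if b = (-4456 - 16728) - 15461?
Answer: -36620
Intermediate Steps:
b = -36645 (b = -21184 - 15461 = -36645)
y(9) + b = (34 - 1*9) - 36645 = (34 - 9) - 36645 = 25 - 36645 = -36620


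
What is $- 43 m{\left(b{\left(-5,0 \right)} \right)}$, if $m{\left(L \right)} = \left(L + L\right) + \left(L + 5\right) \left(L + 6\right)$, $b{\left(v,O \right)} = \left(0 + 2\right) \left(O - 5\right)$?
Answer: $0$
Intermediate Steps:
$b{\left(v,O \right)} = -10 + 2 O$ ($b{\left(v,O \right)} = 2 \left(-5 + O\right) = -10 + 2 O$)
$m{\left(L \right)} = 2 L + \left(5 + L\right) \left(6 + L\right)$
$- 43 m{\left(b{\left(-5,0 \right)} \right)} = - 43 \left(30 + \left(-10 + 2 \cdot 0\right)^{2} + 13 \left(-10 + 2 \cdot 0\right)\right) = - 43 \left(30 + \left(-10 + 0\right)^{2} + 13 \left(-10 + 0\right)\right) = - 43 \left(30 + \left(-10\right)^{2} + 13 \left(-10\right)\right) = - 43 \left(30 + 100 - 130\right) = \left(-43\right) 0 = 0$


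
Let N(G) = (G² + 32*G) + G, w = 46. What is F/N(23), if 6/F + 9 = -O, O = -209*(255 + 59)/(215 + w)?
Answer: 783/40750388 ≈ 1.9215e-5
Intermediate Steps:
N(G) = G² + 33*G
O = -65626/261 (O = -209*(255 + 59)/(215 + 46) = -209/(261/314) = -209/(261*(1/314)) = -209/261/314 = -209*314/261 = -65626/261 ≈ -251.44)
F = 1566/63277 (F = 6/(-9 - 1*(-65626/261)) = 6/(-9 + 65626/261) = 6/(63277/261) = 6*(261/63277) = 1566/63277 ≈ 0.024748)
F/N(23) = 1566/(63277*((23*(33 + 23)))) = 1566/(63277*((23*56))) = (1566/63277)/1288 = (1566/63277)*(1/1288) = 783/40750388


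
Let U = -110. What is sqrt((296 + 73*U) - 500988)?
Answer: I*sqrt(508722) ≈ 713.25*I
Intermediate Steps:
sqrt((296 + 73*U) - 500988) = sqrt((296 + 73*(-110)) - 500988) = sqrt((296 - 8030) - 500988) = sqrt(-7734 - 500988) = sqrt(-508722) = I*sqrt(508722)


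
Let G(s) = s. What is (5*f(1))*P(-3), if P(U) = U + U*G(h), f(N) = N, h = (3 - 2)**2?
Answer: -30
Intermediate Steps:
h = 1 (h = 1**2 = 1)
P(U) = 2*U (P(U) = U + U*1 = U + U = 2*U)
(5*f(1))*P(-3) = (5*1)*(2*(-3)) = 5*(-6) = -30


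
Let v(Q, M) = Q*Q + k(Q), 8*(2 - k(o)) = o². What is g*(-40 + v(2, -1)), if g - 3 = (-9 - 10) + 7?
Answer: 621/2 ≈ 310.50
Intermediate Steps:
k(o) = 2 - o²/8
g = -9 (g = 3 + ((-9 - 10) + 7) = 3 + (-19 + 7) = 3 - 12 = -9)
v(Q, M) = 2 + 7*Q²/8 (v(Q, M) = Q*Q + (2 - Q²/8) = Q² + (2 - Q²/8) = 2 + 7*Q²/8)
g*(-40 + v(2, -1)) = -9*(-40 + (2 + (7/8)*2²)) = -9*(-40 + (2 + (7/8)*4)) = -9*(-40 + (2 + 7/2)) = -9*(-40 + 11/2) = -9*(-69/2) = 621/2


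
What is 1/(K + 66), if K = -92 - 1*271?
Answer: -1/297 ≈ -0.0033670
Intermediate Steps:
K = -363 (K = -92 - 271 = -363)
1/(K + 66) = 1/(-363 + 66) = 1/(-297) = -1/297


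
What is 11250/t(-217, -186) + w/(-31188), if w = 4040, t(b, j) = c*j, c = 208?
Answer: -21131855/50275056 ≈ -0.42032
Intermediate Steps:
t(b, j) = 208*j
11250/t(-217, -186) + w/(-31188) = 11250/((208*(-186))) + 4040/(-31188) = 11250/(-38688) + 4040*(-1/31188) = 11250*(-1/38688) - 1010/7797 = -1875/6448 - 1010/7797 = -21131855/50275056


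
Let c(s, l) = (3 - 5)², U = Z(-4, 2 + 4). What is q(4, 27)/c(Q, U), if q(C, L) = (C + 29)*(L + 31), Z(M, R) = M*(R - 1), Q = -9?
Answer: 957/2 ≈ 478.50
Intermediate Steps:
Z(M, R) = M*(-1 + R)
U = -20 (U = -4*(-1 + (2 + 4)) = -4*(-1 + 6) = -4*5 = -20)
q(C, L) = (29 + C)*(31 + L)
c(s, l) = 4 (c(s, l) = (-2)² = 4)
q(4, 27)/c(Q, U) = (899 + 29*27 + 31*4 + 4*27)/4 = (899 + 783 + 124 + 108)*(¼) = 1914*(¼) = 957/2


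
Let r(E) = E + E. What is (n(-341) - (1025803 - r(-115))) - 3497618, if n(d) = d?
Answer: -4523992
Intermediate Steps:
r(E) = 2*E
(n(-341) - (1025803 - r(-115))) - 3497618 = (-341 - (1025803 - 2*(-115))) - 3497618 = (-341 - (1025803 - 1*(-230))) - 3497618 = (-341 - (1025803 + 230)) - 3497618 = (-341 - 1*1026033) - 3497618 = (-341 - 1026033) - 3497618 = -1026374 - 3497618 = -4523992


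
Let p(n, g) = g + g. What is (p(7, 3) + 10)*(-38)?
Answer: -608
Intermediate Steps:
p(n, g) = 2*g
(p(7, 3) + 10)*(-38) = (2*3 + 10)*(-38) = (6 + 10)*(-38) = 16*(-38) = -608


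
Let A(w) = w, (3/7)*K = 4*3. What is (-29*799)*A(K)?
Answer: -648788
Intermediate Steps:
K = 28 (K = 7*(4*3)/3 = (7/3)*12 = 28)
(-29*799)*A(K) = -29*799*28 = -23171*28 = -648788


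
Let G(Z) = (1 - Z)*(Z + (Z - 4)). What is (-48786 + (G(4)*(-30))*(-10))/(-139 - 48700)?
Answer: 52386/48839 ≈ 1.0726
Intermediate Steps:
G(Z) = (1 - Z)*(-4 + 2*Z) (G(Z) = (1 - Z)*(Z + (-4 + Z)) = (1 - Z)*(-4 + 2*Z))
(-48786 + (G(4)*(-30))*(-10))/(-139 - 48700) = (-48786 + ((-4 - 2*4**2 + 6*4)*(-30))*(-10))/(-139 - 48700) = (-48786 + ((-4 - 2*16 + 24)*(-30))*(-10))/(-48839) = (-48786 + ((-4 - 32 + 24)*(-30))*(-10))*(-1/48839) = (-48786 - 12*(-30)*(-10))*(-1/48839) = (-48786 + 360*(-10))*(-1/48839) = (-48786 - 3600)*(-1/48839) = -52386*(-1/48839) = 52386/48839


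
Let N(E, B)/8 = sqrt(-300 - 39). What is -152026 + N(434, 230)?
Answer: -152026 + 8*I*sqrt(339) ≈ -1.5203e+5 + 147.3*I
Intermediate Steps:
N(E, B) = 8*I*sqrt(339) (N(E, B) = 8*sqrt(-300 - 39) = 8*sqrt(-339) = 8*(I*sqrt(339)) = 8*I*sqrt(339))
-152026 + N(434, 230) = -152026 + 8*I*sqrt(339)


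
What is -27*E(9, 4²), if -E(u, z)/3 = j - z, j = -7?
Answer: -1863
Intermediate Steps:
E(u, z) = 21 + 3*z (E(u, z) = -3*(-7 - z) = 21 + 3*z)
-27*E(9, 4²) = -27*(21 + 3*4²) = -27*(21 + 3*16) = -27*(21 + 48) = -27*69 = -1863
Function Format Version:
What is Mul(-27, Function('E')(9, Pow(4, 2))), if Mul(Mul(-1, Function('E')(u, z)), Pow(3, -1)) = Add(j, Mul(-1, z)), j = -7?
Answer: -1863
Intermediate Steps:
Function('E')(u, z) = Add(21, Mul(3, z)) (Function('E')(u, z) = Mul(-3, Add(-7, Mul(-1, z))) = Add(21, Mul(3, z)))
Mul(-27, Function('E')(9, Pow(4, 2))) = Mul(-27, Add(21, Mul(3, Pow(4, 2)))) = Mul(-27, Add(21, Mul(3, 16))) = Mul(-27, Add(21, 48)) = Mul(-27, 69) = -1863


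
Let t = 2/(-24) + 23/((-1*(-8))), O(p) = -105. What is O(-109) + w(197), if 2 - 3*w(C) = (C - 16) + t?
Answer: -11923/72 ≈ -165.60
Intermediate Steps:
t = 67/24 (t = 2*(-1/24) + 23/8 = -1/12 + 23*(⅛) = -1/12 + 23/8 = 67/24 ≈ 2.7917)
w(C) = 365/72 - C/3 (w(C) = ⅔ - ((C - 16) + 67/24)/3 = ⅔ - ((-16 + C) + 67/24)/3 = ⅔ - (-317/24 + C)/3 = ⅔ + (317/72 - C/3) = 365/72 - C/3)
O(-109) + w(197) = -105 + (365/72 - ⅓*197) = -105 + (365/72 - 197/3) = -105 - 4363/72 = -11923/72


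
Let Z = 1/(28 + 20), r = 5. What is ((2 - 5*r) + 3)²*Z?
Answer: 25/3 ≈ 8.3333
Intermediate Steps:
Z = 1/48 ≈ 0.020833
((2 - 5*r) + 3)²*Z = ((2 - 5*5) + 3)²*(1/48) = ((2 - 25) + 3)²*(1/48) = (-23 + 3)²*(1/48) = (-20)²*(1/48) = 400*(1/48) = 25/3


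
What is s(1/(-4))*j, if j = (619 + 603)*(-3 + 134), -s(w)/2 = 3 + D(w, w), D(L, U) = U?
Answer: -880451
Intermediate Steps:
s(w) = -6 - 2*w (s(w) = -2*(3 + w) = -6 - 2*w)
j = 160082 (j = 1222*131 = 160082)
s(1/(-4))*j = (-6 - 2/(-4))*160082 = (-6 - 2*(-¼))*160082 = (-6 + ½)*160082 = -11/2*160082 = -880451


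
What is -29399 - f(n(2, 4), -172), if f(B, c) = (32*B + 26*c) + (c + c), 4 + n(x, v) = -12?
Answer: -24071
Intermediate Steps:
n(x, v) = -16 (n(x, v) = -4 - 12 = -16)
f(B, c) = 28*c + 32*B (f(B, c) = (26*c + 32*B) + 2*c = 28*c + 32*B)
-29399 - f(n(2, 4), -172) = -29399 - (28*(-172) + 32*(-16)) = -29399 - (-4816 - 512) = -29399 - 1*(-5328) = -29399 + 5328 = -24071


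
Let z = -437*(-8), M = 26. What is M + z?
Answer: 3522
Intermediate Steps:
z = 3496
M + z = 26 + 3496 = 3522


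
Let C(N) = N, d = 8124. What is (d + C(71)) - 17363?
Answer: -9168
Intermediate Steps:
(d + C(71)) - 17363 = (8124 + 71) - 17363 = 8195 - 17363 = -9168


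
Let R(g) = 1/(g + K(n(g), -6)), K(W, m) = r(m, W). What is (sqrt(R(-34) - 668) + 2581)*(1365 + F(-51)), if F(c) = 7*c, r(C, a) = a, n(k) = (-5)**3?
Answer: 2601648 + 336*I*sqrt(16887867)/53 ≈ 2.6016e+6 + 26053.0*I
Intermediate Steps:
n(k) = -125
K(W, m) = W
R(g) = 1/(-125 + g) (R(g) = 1/(g - 125) = 1/(-125 + g))
(sqrt(R(-34) - 668) + 2581)*(1365 + F(-51)) = (sqrt(1/(-125 - 34) - 668) + 2581)*(1365 + 7*(-51)) = (sqrt(1/(-159) - 668) + 2581)*(1365 - 357) = (sqrt(-1/159 - 668) + 2581)*1008 = (sqrt(-106213/159) + 2581)*1008 = (I*sqrt(16887867)/159 + 2581)*1008 = (2581 + I*sqrt(16887867)/159)*1008 = 2601648 + 336*I*sqrt(16887867)/53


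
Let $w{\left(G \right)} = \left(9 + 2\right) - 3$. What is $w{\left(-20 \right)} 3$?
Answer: $24$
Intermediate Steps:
$w{\left(G \right)} = 8$ ($w{\left(G \right)} = 11 - 3 = 8$)
$w{\left(-20 \right)} 3 = 8 \cdot 3 = 24$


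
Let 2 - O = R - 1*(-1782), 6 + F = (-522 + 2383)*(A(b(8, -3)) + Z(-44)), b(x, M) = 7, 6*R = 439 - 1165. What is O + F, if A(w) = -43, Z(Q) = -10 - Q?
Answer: -18414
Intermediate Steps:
R = -121 (R = (439 - 1165)/6 = (1/6)*(-726) = -121)
F = -16755 (F = -6 + (-522 + 2383)*(-43 + (-10 - 1*(-44))) = -6 + 1861*(-43 + (-10 + 44)) = -6 + 1861*(-43 + 34) = -6 + 1861*(-9) = -6 - 16749 = -16755)
O = -1659 (O = 2 - (-121 - 1*(-1782)) = 2 - (-121 + 1782) = 2 - 1*1661 = 2 - 1661 = -1659)
O + F = -1659 - 16755 = -18414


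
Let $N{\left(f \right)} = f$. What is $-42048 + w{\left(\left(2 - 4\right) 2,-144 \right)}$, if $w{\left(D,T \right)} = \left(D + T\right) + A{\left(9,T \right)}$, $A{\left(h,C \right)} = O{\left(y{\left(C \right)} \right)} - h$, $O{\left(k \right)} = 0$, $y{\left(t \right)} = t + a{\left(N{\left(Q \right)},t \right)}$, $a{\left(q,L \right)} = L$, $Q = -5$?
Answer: $-42205$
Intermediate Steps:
$y{\left(t \right)} = 2 t$ ($y{\left(t \right)} = t + t = 2 t$)
$A{\left(h,C \right)} = - h$ ($A{\left(h,C \right)} = 0 - h = - h$)
$w{\left(D,T \right)} = -9 + D + T$ ($w{\left(D,T \right)} = \left(D + T\right) - 9 = -9 + D + T$)
$-42048 + w{\left(\left(2 - 4\right) 2,-144 \right)} = -42048 - \left(153 - \left(2 - 4\right) 2\right) = -42048 - 157 = -42205$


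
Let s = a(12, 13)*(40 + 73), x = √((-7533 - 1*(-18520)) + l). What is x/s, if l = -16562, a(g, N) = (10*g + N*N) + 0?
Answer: 5*I*√223/32657 ≈ 0.0022864*I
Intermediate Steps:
a(g, N) = N² + 10*g (a(g, N) = (10*g + N²) + 0 = (N² + 10*g) + 0 = N² + 10*g)
x = 5*I*√223 (x = √((-7533 - 1*(-18520)) - 16562) = √((-7533 + 18520) - 16562) = √(10987 - 16562) = √(-5575) = 5*I*√223 ≈ 74.666*I)
s = 32657 (s = (13² + 10*12)*(40 + 73) = (169 + 120)*113 = 289*113 = 32657)
x/s = (5*I*√223)/32657 = (5*I*√223)*(1/32657) = 5*I*√223/32657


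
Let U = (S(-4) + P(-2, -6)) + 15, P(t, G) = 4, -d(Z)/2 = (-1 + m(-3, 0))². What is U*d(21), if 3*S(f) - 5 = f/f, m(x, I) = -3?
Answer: -672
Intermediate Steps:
d(Z) = -32 (d(Z) = -2*(-1 - 3)² = -2*(-4)² = -2*16 = -32)
S(f) = 2 (S(f) = 5/3 + (f/f)/3 = 5/3 + (⅓)*1 = 5/3 + ⅓ = 2)
U = 21 (U = (2 + 4) + 15 = 6 + 15 = 21)
U*d(21) = 21*(-32) = -672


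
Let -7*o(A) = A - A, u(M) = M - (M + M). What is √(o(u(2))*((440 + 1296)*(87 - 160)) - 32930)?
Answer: I*√32930 ≈ 181.47*I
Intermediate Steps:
u(M) = -M (u(M) = M - 2*M = -M)
o(A) = 0 (o(A) = -(A - A)/7 = -⅐*0 = 0)
√(o(u(2))*((440 + 1296)*(87 - 160)) - 32930) = √(0*((440 + 1296)*(87 - 160)) - 32930) = √(0*(1736*(-73)) - 32930) = √(0*(-126728) - 32930) = √(0 - 32930) = √(-32930) = I*√32930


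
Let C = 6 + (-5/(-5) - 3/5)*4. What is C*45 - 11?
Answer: 331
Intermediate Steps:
C = 38/5 (C = 6 + (-5*(-⅕) - 3*⅕)*4 = 6 + (1 - ⅗)*4 = 6 + (⅖)*4 = 6 + 8/5 = 38/5 ≈ 7.6000)
C*45 - 11 = (38/5)*45 - 11 = 342 - 11 = 331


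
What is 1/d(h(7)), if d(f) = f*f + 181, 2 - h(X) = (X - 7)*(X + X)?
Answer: 1/185 ≈ 0.0054054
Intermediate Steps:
h(X) = 2 - 2*X*(-7 + X) (h(X) = 2 - (X - 7)*(X + X) = 2 - (-7 + X)*2*X = 2 - 2*X*(-7 + X))
d(f) = 181 + f**2 (d(f) = f**2 + 181 = 181 + f**2)
1/d(h(7)) = 1/(181 + (2 - 2*7**2 + 14*7)**2) = 1/(181 + (2 - 2*49 + 98)**2) = 1/(181 + (2 - 98 + 98)**2) = 1/(181 + 2**2) = 1/(181 + 4) = 1/185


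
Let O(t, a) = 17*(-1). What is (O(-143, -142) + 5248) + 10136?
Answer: 15367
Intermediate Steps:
O(t, a) = -17
(O(-143, -142) + 5248) + 10136 = (-17 + 5248) + 10136 = 5231 + 10136 = 15367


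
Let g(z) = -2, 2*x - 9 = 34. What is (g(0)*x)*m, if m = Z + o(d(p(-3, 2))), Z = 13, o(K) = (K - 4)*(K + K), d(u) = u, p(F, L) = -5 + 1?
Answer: -3311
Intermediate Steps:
p(F, L) = -4
x = 43/2 (x = 9/2 + (1/2)*34 = 9/2 + 17 = 43/2 ≈ 21.500)
o(K) = 2*K*(-4 + K) (o(K) = (-4 + K)*(2*K) = 2*K*(-4 + K))
m = 77 (m = 13 + 2*(-4)*(-4 - 4) = 13 + 2*(-4)*(-8) = 13 + 64 = 77)
(g(0)*x)*m = -2*43/2*77 = -43*77 = -3311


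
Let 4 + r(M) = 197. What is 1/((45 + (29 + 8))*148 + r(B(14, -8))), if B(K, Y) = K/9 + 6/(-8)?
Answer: 1/12329 ≈ 8.1110e-5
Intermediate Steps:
B(K, Y) = -¾ + K/9 (B(K, Y) = K*(⅑) + 6*(-⅛) = K/9 - ¾ = -¾ + K/9)
r(M) = 193 (r(M) = -4 + 197 = 193)
1/((45 + (29 + 8))*148 + r(B(14, -8))) = 1/((45 + (29 + 8))*148 + 193) = 1/((45 + 37)*148 + 193) = 1/(82*148 + 193) = 1/(12136 + 193) = 1/12329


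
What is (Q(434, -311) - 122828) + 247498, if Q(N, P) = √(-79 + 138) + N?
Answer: 125104 + √59 ≈ 1.2511e+5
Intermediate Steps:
Q(N, P) = N + √59 (Q(N, P) = √59 + N = N + √59)
(Q(434, -311) - 122828) + 247498 = ((434 + √59) - 122828) + 247498 = (-122394 + √59) + 247498 = 125104 + √59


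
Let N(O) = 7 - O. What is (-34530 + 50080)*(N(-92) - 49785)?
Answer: -772617300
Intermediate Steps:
(-34530 + 50080)*(N(-92) - 49785) = (-34530 + 50080)*((7 - 1*(-92)) - 49785) = 15550*((7 + 92) - 49785) = 15550*(99 - 49785) = 15550*(-49686) = -772617300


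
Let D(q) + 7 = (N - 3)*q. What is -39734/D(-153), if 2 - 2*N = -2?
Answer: -19867/73 ≈ -272.15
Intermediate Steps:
N = 2 (N = 1 - ½*(-2) = 1 + 1 = 2)
D(q) = -7 - q (D(q) = -7 + (2 - 3)*q = -7 - q)
-39734/D(-153) = -39734/(-7 - 1*(-153)) = -39734/(-7 + 153) = -39734/146 = -39734*1/146 = -19867/73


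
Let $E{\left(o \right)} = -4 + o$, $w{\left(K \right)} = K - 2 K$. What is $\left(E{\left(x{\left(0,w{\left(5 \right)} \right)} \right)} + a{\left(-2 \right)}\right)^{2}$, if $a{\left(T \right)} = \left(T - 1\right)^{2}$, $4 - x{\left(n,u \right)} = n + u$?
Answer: $196$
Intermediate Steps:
$w{\left(K \right)} = - K$
$x{\left(n,u \right)} = 4 - n - u$ ($x{\left(n,u \right)} = 4 - \left(n + u\right) = 4 - n - u$)
$a{\left(T \right)} = \left(-1 + T\right)^{2}$ ($a{\left(T \right)} = \left(T - 1\right)^{2} = \left(-1 + T\right)^{2}$)
$\left(E{\left(x{\left(0,w{\left(5 \right)} \right)} \right)} + a{\left(-2 \right)}\right)^{2} = \left(\left(-4 - \left(-4 - 5\right)\right) + \left(-1 - 2\right)^{2}\right)^{2} = \left(\left(-4 + \left(4 + 0 - -5\right)\right) + \left(-3\right)^{2}\right)^{2} = \left(\left(-4 + \left(4 + 0 + 5\right)\right) + 9\right)^{2} = \left(\left(-4 + 9\right) + 9\right)^{2} = \left(5 + 9\right)^{2} = 14^{2} = 196$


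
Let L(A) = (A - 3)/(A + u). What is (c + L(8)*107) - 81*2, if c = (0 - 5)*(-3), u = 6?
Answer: -1523/14 ≈ -108.79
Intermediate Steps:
L(A) = (-3 + A)/(6 + A) (L(A) = (A - 3)/(A + 6) = (-3 + A)/(6 + A))
c = 15 (c = -5*(-3) = 15)
(c + L(8)*107) - 81*2 = (15 + ((-3 + 8)/(6 + 8))*107) - 81*2 = (15 + (5/14)*107) - 1*162 = (15 + ((1/14)*5)*107) - 162 = (15 + (5/14)*107) - 162 = (15 + 535/14) - 162 = 745/14 - 162 = -1523/14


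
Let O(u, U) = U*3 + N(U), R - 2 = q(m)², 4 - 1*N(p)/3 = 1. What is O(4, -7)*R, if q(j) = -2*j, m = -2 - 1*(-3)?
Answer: -72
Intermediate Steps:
N(p) = 9 (N(p) = 12 - 3*1 = 12 - 3 = 9)
m = 1 (m = -2 + 3 = 1)
R = 6 (R = 2 + (-2*1)² = 2 + (-2)² = 2 + 4 = 6)
O(u, U) = 9 + 3*U (O(u, U) = U*3 + 9 = 3*U + 9 = 9 + 3*U)
O(4, -7)*R = (9 + 3*(-7))*6 = (9 - 21)*6 = -12*6 = -72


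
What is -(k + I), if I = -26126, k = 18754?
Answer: 7372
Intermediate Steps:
-(k + I) = -(18754 - 26126) = -1*(-7372) = 7372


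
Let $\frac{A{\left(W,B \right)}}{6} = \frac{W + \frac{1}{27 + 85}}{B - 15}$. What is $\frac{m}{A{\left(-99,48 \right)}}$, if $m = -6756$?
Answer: $\frac{4161696}{11087} \approx 375.37$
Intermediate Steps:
$A{\left(W,B \right)} = \frac{6 \left(\frac{1}{112} + W\right)}{-15 + B}$ ($A{\left(W,B \right)} = 6 \frac{W + \frac{1}{27 + 85}}{B - 15} = 6 \frac{W + \frac{1}{112}}{-15 + B} = 6 \frac{\frac{1}{112} + W}{-15 + B} = \frac{6 \left(\frac{1}{112} + W\right)}{-15 + B}$)
$\frac{m}{A{\left(-99,48 \right)}} = - \frac{6756}{\frac{3}{56} \frac{1}{-15 + 48} \left(1 + 112 \left(-99\right)\right)} = - \frac{6756}{\frac{3}{56} \cdot \frac{1}{33} \left(1 - 11088\right)} = - \frac{6756}{\frac{3}{56} \cdot \frac{1}{33} \left(-11087\right)} = - \frac{6756}{- \frac{11087}{616}} = \left(-6756\right) \left(- \frac{616}{11087}\right) = \frac{4161696}{11087}$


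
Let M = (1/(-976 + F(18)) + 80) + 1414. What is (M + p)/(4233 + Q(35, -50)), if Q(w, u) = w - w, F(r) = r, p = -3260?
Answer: -563943/1351738 ≈ -0.41720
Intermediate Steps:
M = 1431251/958 (M = (1/(-976 + 18) + 80) + 1414 = (1/(-958) + 80) + 1414 = (-1/958 + 80) + 1414 = 76639/958 + 1414 = 1431251/958 ≈ 1494.0)
Q(w, u) = 0
(M + p)/(4233 + Q(35, -50)) = (1431251/958 - 3260)/(4233 + 0) = -1691829/958/4233 = -1691829/958*1/4233 = -563943/1351738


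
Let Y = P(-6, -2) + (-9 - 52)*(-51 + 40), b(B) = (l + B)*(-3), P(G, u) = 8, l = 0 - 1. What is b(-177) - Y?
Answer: -145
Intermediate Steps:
l = -1
b(B) = 3 - 3*B (b(B) = (-1 + B)*(-3) = 3 - 3*B)
Y = 679 (Y = 8 + (-9 - 52)*(-51 + 40) = 8 - 61*(-11) = 8 + 671 = 679)
b(-177) - Y = (3 - 3*(-177)) - 1*679 = (3 + 531) - 679 = 534 - 679 = -145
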